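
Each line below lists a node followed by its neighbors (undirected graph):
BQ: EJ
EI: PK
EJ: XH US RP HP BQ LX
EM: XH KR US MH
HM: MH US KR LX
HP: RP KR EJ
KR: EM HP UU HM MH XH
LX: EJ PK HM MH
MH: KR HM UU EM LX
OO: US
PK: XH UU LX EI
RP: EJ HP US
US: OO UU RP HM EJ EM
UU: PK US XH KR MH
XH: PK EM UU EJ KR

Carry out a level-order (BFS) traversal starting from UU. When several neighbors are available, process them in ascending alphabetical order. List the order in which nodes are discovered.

Visit UU; enqueue KR, MH, PK, US, XH → queue [KR, MH, PK, US, XH]
Visit KR; enqueue EM, HM, HP → queue [MH, PK, US, XH, EM, HM, HP]
Visit MH; enqueue LX → queue [PK, US, XH, EM, HM, HP, LX]
Visit PK; enqueue EI → queue [US, XH, EM, HM, HP, LX, EI]
Visit US; enqueue EJ, OO, RP → queue [XH, EM, HM, HP, LX, EI, EJ, OO, RP]
Visit XH → queue [EM, HM, HP, LX, EI, EJ, OO, RP]
Visit EM → queue [HM, HP, LX, EI, EJ, OO, RP]
Visit HM → queue [HP, LX, EI, EJ, OO, RP]
Visit HP → queue [LX, EI, EJ, OO, RP]
Visit LX → queue [EI, EJ, OO, RP]
Visit EI → queue [EJ, OO, RP]
Visit EJ; enqueue BQ → queue [OO, RP, BQ]
Visit OO → queue [RP, BQ]
Visit RP → queue [BQ]
Visit BQ → queue []

UU → KR → MH → PK → US → XH → EM → HM → HP → LX → EI → EJ → OO → RP → BQ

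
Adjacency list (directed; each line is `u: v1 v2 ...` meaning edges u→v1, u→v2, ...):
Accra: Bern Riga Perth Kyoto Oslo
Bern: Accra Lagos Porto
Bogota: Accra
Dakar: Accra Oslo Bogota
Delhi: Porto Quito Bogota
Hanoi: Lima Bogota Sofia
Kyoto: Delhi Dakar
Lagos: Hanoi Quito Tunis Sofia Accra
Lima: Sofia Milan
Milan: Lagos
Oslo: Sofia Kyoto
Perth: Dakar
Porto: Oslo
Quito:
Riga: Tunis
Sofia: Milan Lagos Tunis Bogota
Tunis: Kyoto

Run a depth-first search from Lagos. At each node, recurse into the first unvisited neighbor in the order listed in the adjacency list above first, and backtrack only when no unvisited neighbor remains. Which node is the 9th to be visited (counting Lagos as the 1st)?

Porto

Visit Lagos
Lagos → Hanoi
Hanoi → Lima
Lima → Sofia
Sofia → Milan
Sofia → Tunis
Tunis → Kyoto
Kyoto → Delhi
Delhi → Porto
Porto → Oslo
Delhi → Quito
Delhi → Bogota
Bogota → Accra
Accra → Bern
Accra → Riga
Accra → Perth
Perth → Dakar

Visit order: Lagos, Hanoi, Lima, Sofia, Milan, Tunis, Kyoto, Delhi, Porto, Oslo, Quito, Bogota, Accra, Bern, Riga, Perth, Dakar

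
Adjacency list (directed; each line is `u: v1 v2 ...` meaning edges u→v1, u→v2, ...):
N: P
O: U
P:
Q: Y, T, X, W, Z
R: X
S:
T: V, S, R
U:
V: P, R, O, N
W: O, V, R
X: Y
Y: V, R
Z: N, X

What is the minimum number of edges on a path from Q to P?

3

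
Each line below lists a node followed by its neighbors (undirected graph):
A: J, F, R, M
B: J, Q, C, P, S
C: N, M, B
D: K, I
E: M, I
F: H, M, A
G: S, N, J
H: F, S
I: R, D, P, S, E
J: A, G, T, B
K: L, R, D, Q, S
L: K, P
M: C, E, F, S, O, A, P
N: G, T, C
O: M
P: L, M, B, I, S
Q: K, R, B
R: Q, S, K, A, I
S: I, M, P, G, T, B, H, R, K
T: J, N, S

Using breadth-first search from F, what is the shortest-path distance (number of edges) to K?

Level 0: F
Level 1: A, H, M
Level 2: C, E, J, O, P, R, S
Level 3: B, G, I, K, L, N, Q, T
Level 4: D
K first appears at level 3.

3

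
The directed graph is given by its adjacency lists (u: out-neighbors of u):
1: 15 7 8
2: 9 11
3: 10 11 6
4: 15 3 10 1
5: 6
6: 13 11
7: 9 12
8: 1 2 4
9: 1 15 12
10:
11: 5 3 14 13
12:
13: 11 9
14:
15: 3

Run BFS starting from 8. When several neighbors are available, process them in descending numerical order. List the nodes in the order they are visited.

8, 4, 2, 1, 15, 10, 3, 11, 9, 7, 6, 14, 13, 5, 12

Visit 8; enqueue 4, 2, 1 → queue [4, 2, 1]
Visit 4; enqueue 15, 10, 3 → queue [2, 1, 15, 10, 3]
Visit 2; enqueue 11, 9 → queue [1, 15, 10, 3, 11, 9]
Visit 1; enqueue 7 → queue [15, 10, 3, 11, 9, 7]
Visit 15 → queue [10, 3, 11, 9, 7]
Visit 10 → queue [3, 11, 9, 7]
Visit 3; enqueue 6 → queue [11, 9, 7, 6]
Visit 11; enqueue 14, 13, 5 → queue [9, 7, 6, 14, 13, 5]
Visit 9; enqueue 12 → queue [7, 6, 14, 13, 5, 12]
Visit 7 → queue [6, 14, 13, 5, 12]
Visit 6 → queue [14, 13, 5, 12]
Visit 14 → queue [13, 5, 12]
Visit 13 → queue [5, 12]
Visit 5 → queue [12]
Visit 12 → queue []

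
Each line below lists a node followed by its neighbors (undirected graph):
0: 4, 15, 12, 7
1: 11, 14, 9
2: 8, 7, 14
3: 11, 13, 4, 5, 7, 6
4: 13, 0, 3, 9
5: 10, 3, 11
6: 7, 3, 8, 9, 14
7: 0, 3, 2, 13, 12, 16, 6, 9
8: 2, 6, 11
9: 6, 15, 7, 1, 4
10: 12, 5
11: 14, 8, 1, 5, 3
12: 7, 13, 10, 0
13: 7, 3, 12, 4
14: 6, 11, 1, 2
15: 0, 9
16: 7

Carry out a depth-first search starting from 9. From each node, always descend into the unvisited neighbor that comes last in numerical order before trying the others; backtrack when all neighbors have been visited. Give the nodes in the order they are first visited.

9, 15, 0, 12, 13, 7, 16, 6, 14, 11, 8, 2, 5, 10, 3, 4, 1

Visit 9
9 → 15
15 → 0
0 → 12
12 → 13
13 → 7
7 → 16
7 → 6
6 → 14
14 → 11
11 → 8
8 → 2
11 → 5
5 → 10
5 → 3
3 → 4
11 → 1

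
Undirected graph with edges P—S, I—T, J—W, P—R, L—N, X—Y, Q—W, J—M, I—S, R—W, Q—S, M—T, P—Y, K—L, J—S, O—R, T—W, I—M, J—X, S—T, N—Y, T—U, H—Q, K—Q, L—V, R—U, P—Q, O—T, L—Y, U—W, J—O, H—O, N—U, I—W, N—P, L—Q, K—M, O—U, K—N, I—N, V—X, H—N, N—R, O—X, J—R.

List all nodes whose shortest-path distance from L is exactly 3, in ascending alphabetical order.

Level 0: L
Level 1: K, N, Q, V, Y
Level 2: H, I, M, P, R, S, U, W, X
Level 3: J, O, T

J, O, T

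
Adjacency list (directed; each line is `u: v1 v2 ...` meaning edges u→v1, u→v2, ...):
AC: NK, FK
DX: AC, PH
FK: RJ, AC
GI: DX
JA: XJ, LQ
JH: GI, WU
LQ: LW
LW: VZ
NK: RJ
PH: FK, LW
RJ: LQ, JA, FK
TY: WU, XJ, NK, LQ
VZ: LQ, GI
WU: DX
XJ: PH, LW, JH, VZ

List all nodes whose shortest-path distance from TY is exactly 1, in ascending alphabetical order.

Level 0: TY
Level 1: LQ, NK, WU, XJ
Level 2: DX, JH, LW, PH, RJ, VZ
Level 3: AC, FK, GI, JA

LQ, NK, WU, XJ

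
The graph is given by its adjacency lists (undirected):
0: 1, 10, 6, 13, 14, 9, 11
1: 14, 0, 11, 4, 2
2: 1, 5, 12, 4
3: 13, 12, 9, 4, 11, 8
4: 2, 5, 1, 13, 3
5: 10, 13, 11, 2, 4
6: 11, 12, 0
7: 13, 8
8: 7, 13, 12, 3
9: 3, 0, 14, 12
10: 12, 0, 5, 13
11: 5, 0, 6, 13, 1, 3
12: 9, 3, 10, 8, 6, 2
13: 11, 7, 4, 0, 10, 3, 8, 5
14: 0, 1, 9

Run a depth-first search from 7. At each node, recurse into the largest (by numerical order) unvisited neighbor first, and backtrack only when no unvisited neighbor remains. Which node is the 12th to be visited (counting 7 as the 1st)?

1

Visit 7
7 → 13
13 → 11
11 → 6
6 → 12
12 → 10
10 → 5
5 → 4
4 → 3
3 → 9
9 → 14
14 → 1
1 → 2
1 → 0
3 → 8

Visit order: 7, 13, 11, 6, 12, 10, 5, 4, 3, 9, 14, 1, 2, 0, 8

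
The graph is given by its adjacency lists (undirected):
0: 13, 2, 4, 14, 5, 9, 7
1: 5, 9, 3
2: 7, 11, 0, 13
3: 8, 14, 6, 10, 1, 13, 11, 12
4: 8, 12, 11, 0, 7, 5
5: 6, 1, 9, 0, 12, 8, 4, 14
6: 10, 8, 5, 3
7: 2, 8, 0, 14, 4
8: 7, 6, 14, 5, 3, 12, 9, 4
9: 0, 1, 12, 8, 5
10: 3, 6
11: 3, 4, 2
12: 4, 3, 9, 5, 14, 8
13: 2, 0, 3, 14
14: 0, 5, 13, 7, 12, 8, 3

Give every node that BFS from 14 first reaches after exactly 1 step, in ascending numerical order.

Level 0: 14
Level 1: 0, 3, 5, 7, 8, 12, 13
Level 2: 1, 2, 4, 6, 9, 10, 11

0, 3, 5, 7, 8, 12, 13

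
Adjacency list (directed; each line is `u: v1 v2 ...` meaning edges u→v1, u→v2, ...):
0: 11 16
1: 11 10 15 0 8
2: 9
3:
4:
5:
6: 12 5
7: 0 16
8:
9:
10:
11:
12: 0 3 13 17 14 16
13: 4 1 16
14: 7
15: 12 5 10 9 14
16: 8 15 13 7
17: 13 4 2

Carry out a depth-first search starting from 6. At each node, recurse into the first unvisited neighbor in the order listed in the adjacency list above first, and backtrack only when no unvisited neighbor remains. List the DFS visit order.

Visit 6
6 → 12
12 → 0
0 → 11
0 → 16
16 → 8
16 → 15
15 → 5
15 → 10
15 → 9
15 → 14
14 → 7
16 → 13
13 → 4
13 → 1
12 → 3
12 → 17
17 → 2

6, 12, 0, 11, 16, 8, 15, 5, 10, 9, 14, 7, 13, 4, 1, 3, 17, 2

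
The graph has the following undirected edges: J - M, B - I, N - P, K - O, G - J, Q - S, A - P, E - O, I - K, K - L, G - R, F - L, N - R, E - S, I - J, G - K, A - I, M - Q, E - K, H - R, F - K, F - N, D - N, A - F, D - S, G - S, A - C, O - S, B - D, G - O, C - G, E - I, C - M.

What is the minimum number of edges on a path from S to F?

Level 0: S
Level 1: D, E, G, O, Q
Level 2: B, C, I, J, K, M, N, R
Level 3: A, F, H, L, P
F first appears at level 3.

3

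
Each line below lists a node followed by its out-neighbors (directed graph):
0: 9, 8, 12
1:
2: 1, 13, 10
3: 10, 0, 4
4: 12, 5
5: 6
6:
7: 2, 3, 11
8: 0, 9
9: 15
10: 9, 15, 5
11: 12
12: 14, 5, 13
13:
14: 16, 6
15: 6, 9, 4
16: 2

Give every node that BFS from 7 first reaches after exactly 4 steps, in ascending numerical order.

6, 16

Level 0: 7
Level 1: 2, 3, 11
Level 2: 0, 1, 4, 10, 12, 13
Level 3: 5, 8, 9, 14, 15
Level 4: 6, 16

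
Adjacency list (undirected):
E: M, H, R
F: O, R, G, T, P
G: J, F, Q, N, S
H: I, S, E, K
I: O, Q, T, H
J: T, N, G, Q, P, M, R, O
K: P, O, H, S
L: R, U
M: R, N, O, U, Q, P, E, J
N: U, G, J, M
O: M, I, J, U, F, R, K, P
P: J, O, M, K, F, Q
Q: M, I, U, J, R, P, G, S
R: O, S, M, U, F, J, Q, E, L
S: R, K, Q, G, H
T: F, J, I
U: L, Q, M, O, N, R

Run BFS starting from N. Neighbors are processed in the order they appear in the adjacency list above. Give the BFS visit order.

N → U → G → J → M → L → Q → O → R → F → S → T → P → E → I → K → H

Visit N; enqueue U, G, J, M → queue [U, G, J, M]
Visit U; enqueue L, Q, O, R → queue [G, J, M, L, Q, O, R]
Visit G; enqueue F, S → queue [J, M, L, Q, O, R, F, S]
Visit J; enqueue T, P → queue [M, L, Q, O, R, F, S, T, P]
Visit M; enqueue E → queue [L, Q, O, R, F, S, T, P, E]
Visit L → queue [Q, O, R, F, S, T, P, E]
Visit Q; enqueue I → queue [O, R, F, S, T, P, E, I]
Visit O; enqueue K → queue [R, F, S, T, P, E, I, K]
Visit R → queue [F, S, T, P, E, I, K]
Visit F → queue [S, T, P, E, I, K]
Visit S; enqueue H → queue [T, P, E, I, K, H]
Visit T → queue [P, E, I, K, H]
Visit P → queue [E, I, K, H]
Visit E → queue [I, K, H]
Visit I → queue [K, H]
Visit K → queue [H]
Visit H → queue []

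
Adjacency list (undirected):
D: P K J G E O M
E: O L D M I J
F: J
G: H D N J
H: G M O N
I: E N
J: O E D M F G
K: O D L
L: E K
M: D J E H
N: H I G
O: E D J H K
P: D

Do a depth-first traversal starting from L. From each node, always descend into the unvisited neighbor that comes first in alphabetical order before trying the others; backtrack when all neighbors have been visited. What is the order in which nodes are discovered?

L → E → D → G → H → M → J → F → O → K → N → I → P

Visit L
L → E
E → D
D → G
G → H
H → M
M → J
J → F
J → O
O → K
H → N
N → I
D → P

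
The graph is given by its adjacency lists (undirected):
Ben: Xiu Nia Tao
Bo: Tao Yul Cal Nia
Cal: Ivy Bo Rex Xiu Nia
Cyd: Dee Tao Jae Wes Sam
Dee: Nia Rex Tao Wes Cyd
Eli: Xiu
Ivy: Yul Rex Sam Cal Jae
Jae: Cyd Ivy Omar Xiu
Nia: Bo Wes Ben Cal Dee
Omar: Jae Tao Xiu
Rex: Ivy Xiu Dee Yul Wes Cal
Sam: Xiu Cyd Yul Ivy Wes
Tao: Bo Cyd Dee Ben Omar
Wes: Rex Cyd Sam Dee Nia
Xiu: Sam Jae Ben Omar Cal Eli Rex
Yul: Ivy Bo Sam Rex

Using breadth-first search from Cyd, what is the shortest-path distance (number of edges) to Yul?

Level 0: Cyd
Level 1: Dee, Jae, Sam, Tao, Wes
Level 2: Ben, Bo, Ivy, Nia, Omar, Rex, Xiu, Yul
Level 3: Cal, Eli
Yul first appears at level 2.

2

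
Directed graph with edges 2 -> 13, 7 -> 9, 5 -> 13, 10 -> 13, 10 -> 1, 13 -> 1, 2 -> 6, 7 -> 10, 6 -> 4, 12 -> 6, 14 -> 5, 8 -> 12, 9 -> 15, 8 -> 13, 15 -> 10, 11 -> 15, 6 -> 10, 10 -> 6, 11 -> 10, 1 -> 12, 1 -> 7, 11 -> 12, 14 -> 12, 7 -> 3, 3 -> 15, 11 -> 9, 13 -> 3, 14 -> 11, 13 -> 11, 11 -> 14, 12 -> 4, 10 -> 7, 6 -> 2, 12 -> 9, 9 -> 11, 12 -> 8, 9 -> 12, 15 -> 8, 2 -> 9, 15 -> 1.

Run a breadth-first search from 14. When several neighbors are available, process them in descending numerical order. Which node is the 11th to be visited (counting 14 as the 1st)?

Visit 14; enqueue 12, 11, 5 → queue [12, 11, 5]
Visit 12; enqueue 9, 8, 6, 4 → queue [11, 5, 9, 8, 6, 4]
Visit 11; enqueue 15, 10 → queue [5, 9, 8, 6, 4, 15, 10]
Visit 5; enqueue 13 → queue [9, 8, 6, 4, 15, 10, 13]
Visit 9 → queue [8, 6, 4, 15, 10, 13]
Visit 8 → queue [6, 4, 15, 10, 13]
Visit 6; enqueue 2 → queue [4, 15, 10, 13, 2]
Visit 4 → queue [15, 10, 13, 2]
Visit 15; enqueue 1 → queue [10, 13, 2, 1]
Visit 10; enqueue 7 → queue [13, 2, 1, 7]
Visit 13; enqueue 3 → queue [2, 1, 7, 3]
Visit 2 → queue [1, 7, 3]
Visit 1 → queue [7, 3]
Visit 7 → queue [3]
Visit 3 → queue []

Visit order: 14, 12, 11, 5, 9, 8, 6, 4, 15, 10, 13, 2, 1, 7, 3

13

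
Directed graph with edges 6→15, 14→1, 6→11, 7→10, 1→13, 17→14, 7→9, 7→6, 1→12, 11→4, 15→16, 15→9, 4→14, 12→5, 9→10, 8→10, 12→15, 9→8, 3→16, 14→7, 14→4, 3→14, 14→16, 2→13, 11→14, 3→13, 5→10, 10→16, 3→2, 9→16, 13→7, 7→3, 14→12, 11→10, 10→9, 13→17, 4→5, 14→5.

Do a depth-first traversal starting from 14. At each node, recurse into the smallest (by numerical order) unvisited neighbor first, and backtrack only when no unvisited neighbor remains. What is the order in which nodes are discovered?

Visit 14
14 → 1
1 → 12
12 → 5
5 → 10
10 → 9
9 → 8
9 → 16
12 → 15
1 → 13
13 → 7
7 → 3
3 → 2
7 → 6
6 → 11
11 → 4
13 → 17

14 1 12 5 10 9 8 16 15 13 7 3 2 6 11 4 17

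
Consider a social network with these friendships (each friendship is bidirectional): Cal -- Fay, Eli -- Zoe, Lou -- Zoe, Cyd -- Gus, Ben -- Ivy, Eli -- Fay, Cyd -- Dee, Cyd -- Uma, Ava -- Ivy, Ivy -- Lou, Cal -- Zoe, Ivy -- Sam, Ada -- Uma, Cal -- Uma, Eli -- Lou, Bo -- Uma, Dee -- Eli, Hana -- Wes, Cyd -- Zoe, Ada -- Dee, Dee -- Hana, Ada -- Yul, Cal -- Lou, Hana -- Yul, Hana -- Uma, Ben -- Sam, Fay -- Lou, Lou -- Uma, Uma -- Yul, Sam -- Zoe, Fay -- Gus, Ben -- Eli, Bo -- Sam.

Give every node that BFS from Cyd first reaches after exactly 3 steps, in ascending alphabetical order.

Level 0: Cyd
Level 1: Dee, Gus, Uma, Zoe
Level 2: Ada, Bo, Cal, Eli, Fay, Hana, Lou, Sam, Yul
Level 3: Ben, Ivy, Wes
Level 4: Ava

Ben, Ivy, Wes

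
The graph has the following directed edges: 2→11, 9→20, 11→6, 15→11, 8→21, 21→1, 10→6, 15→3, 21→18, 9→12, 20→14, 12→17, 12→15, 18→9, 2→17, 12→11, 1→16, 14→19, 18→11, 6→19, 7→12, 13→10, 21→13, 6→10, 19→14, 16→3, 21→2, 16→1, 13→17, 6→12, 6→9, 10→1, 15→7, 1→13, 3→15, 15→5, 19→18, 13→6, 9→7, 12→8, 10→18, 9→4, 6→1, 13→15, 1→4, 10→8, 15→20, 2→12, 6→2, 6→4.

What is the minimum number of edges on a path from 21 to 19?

3

Level 0: 21
Level 1: 1, 2, 13, 18
Level 2: 4, 6, 9, 10, 11, 12, 15, 16, 17
Level 3: 3, 5, 7, 8, 19, 20
Level 4: 14
19 first appears at level 3.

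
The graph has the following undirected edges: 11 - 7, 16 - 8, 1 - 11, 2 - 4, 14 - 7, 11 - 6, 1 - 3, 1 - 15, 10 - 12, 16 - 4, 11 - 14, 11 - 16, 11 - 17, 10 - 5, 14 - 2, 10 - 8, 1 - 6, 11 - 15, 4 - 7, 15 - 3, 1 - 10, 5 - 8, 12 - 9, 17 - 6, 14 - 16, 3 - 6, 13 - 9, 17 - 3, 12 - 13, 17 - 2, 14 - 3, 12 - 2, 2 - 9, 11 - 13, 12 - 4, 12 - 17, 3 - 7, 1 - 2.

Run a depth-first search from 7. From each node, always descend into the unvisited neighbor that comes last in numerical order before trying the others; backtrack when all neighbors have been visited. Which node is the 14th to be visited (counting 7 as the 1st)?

Visit 7
7 → 14
14 → 16
16 → 11
11 → 17
17 → 12
12 → 13
13 → 9
9 → 2
2 → 4
2 → 1
1 → 15
15 → 3
3 → 6
1 → 10
10 → 8
8 → 5

Visit order: 7, 14, 16, 11, 17, 12, 13, 9, 2, 4, 1, 15, 3, 6, 10, 8, 5

6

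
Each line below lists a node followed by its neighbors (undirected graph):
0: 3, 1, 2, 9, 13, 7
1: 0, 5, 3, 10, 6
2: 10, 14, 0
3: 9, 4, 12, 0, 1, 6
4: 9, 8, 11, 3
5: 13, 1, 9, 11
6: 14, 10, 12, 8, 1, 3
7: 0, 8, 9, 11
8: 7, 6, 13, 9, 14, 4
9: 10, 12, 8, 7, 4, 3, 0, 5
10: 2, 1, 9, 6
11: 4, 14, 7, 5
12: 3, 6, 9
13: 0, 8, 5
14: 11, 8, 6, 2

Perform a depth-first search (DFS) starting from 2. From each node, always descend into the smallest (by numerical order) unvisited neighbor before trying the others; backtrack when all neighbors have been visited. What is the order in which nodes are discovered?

Visit 2
2 → 0
0 → 1
1 → 3
3 → 4
4 → 8
8 → 6
6 → 10
10 → 9
9 → 5
5 → 11
11 → 7
11 → 14
5 → 13
9 → 12

2 -> 0 -> 1 -> 3 -> 4 -> 8 -> 6 -> 10 -> 9 -> 5 -> 11 -> 7 -> 14 -> 13 -> 12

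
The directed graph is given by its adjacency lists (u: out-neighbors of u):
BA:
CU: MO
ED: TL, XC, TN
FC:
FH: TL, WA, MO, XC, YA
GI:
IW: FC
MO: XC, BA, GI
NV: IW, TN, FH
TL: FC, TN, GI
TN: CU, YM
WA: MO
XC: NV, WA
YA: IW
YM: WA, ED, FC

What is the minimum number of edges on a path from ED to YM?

Level 0: ED
Level 1: TL, TN, XC
Level 2: CU, FC, GI, NV, WA, YM
Level 3: FH, IW, MO
Level 4: BA, YA
YM first appears at level 2.

2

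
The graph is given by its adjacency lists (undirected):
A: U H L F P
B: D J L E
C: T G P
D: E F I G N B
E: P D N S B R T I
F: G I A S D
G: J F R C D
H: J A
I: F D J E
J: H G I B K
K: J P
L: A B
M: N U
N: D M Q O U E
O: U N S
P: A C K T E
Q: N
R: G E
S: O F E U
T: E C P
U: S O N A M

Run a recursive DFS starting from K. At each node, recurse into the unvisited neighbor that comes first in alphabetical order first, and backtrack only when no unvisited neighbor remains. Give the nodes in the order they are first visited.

K -> J -> B -> D -> E -> I -> F -> A -> H -> L -> P -> C -> G -> R -> T -> U -> M -> N -> O -> S -> Q

Visit K
K → J
J → B
B → D
D → E
E → I
I → F
F → A
A → H
A → L
A → P
P → C
C → G
G → R
C → T
A → U
U → M
M → N
N → O
O → S
N → Q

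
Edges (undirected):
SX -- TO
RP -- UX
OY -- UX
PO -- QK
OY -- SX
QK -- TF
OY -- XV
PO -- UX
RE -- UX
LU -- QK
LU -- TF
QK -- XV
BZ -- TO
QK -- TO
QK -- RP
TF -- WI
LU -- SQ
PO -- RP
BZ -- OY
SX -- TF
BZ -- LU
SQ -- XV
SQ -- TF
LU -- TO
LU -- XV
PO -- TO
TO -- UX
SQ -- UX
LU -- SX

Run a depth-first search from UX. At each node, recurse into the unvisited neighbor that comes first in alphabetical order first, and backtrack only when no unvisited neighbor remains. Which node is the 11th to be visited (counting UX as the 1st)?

SQ

Visit UX
UX → OY
OY → BZ
BZ → LU
LU → QK
QK → PO
PO → RP
PO → TO
TO → SX
SX → TF
TF → SQ
SQ → XV
TF → WI
UX → RE

Visit order: UX, OY, BZ, LU, QK, PO, RP, TO, SX, TF, SQ, XV, WI, RE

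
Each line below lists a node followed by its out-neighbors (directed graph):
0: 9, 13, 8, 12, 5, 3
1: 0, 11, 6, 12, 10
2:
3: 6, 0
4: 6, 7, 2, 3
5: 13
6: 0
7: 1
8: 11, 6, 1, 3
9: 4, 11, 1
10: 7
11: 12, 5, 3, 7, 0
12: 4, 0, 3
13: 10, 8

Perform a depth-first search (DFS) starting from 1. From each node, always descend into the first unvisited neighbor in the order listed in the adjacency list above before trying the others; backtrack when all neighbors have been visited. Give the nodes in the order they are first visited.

1 -> 0 -> 9 -> 4 -> 6 -> 7 -> 2 -> 3 -> 11 -> 12 -> 5 -> 13 -> 10 -> 8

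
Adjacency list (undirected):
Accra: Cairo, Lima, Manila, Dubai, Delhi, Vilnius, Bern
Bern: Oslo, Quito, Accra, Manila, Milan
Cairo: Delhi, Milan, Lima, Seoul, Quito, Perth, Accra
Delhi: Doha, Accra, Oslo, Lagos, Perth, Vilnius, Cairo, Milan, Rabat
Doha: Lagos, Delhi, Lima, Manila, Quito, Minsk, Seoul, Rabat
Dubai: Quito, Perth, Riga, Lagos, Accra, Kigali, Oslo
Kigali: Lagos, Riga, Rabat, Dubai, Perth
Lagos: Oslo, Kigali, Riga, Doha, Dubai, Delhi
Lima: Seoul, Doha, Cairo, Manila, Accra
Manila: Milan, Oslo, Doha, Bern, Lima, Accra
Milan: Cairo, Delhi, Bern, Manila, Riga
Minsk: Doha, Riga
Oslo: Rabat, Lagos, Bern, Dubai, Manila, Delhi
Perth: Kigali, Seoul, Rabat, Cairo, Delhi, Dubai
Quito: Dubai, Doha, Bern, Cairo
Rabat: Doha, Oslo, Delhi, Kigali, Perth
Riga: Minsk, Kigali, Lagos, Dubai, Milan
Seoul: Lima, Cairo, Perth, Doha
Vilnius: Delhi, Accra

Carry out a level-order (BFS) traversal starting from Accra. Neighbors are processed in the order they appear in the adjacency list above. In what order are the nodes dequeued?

Accra Cairo Lima Manila Dubai Delhi Vilnius Bern Milan Seoul Quito Perth Doha Oslo Riga Lagos Kigali Rabat Minsk

Visit Accra; enqueue Cairo, Lima, Manila, Dubai, Delhi, Vilnius, Bern → queue [Cairo, Lima, Manila, Dubai, Delhi, Vilnius, Bern]
Visit Cairo; enqueue Milan, Seoul, Quito, Perth → queue [Lima, Manila, Dubai, Delhi, Vilnius, Bern, Milan, Seoul, Quito, Perth]
Visit Lima; enqueue Doha → queue [Manila, Dubai, Delhi, Vilnius, Bern, Milan, Seoul, Quito, Perth, Doha]
Visit Manila; enqueue Oslo → queue [Dubai, Delhi, Vilnius, Bern, Milan, Seoul, Quito, Perth, Doha, Oslo]
Visit Dubai; enqueue Riga, Lagos, Kigali → queue [Delhi, Vilnius, Bern, Milan, Seoul, Quito, Perth, Doha, Oslo, Riga, Lagos, Kigali]
Visit Delhi; enqueue Rabat → queue [Vilnius, Bern, Milan, Seoul, Quito, Perth, Doha, Oslo, Riga, Lagos, Kigali, Rabat]
Visit Vilnius → queue [Bern, Milan, Seoul, Quito, Perth, Doha, Oslo, Riga, Lagos, Kigali, Rabat]
Visit Bern → queue [Milan, Seoul, Quito, Perth, Doha, Oslo, Riga, Lagos, Kigali, Rabat]
Visit Milan → queue [Seoul, Quito, Perth, Doha, Oslo, Riga, Lagos, Kigali, Rabat]
Visit Seoul → queue [Quito, Perth, Doha, Oslo, Riga, Lagos, Kigali, Rabat]
Visit Quito → queue [Perth, Doha, Oslo, Riga, Lagos, Kigali, Rabat]
Visit Perth → queue [Doha, Oslo, Riga, Lagos, Kigali, Rabat]
Visit Doha; enqueue Minsk → queue [Oslo, Riga, Lagos, Kigali, Rabat, Minsk]
Visit Oslo → queue [Riga, Lagos, Kigali, Rabat, Minsk]
Visit Riga → queue [Lagos, Kigali, Rabat, Minsk]
Visit Lagos → queue [Kigali, Rabat, Minsk]
Visit Kigali → queue [Rabat, Minsk]
Visit Rabat → queue [Minsk]
Visit Minsk → queue []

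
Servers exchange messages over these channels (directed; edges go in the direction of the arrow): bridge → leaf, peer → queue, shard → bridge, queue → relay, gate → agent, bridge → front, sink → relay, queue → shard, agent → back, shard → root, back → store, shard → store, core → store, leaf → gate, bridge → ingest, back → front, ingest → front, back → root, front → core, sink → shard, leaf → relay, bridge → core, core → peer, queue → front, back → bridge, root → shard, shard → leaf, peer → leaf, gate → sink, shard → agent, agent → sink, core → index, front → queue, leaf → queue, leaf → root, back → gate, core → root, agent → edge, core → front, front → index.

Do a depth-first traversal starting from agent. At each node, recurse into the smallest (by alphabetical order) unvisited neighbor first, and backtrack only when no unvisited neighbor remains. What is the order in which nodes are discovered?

Visit agent
agent → back
back → bridge
bridge → core
core → front
front → index
front → queue
queue → relay
queue → shard
shard → leaf
leaf → gate
gate → sink
leaf → root
shard → store
core → peer
bridge → ingest
agent → edge

agent back bridge core front index queue relay shard leaf gate sink root store peer ingest edge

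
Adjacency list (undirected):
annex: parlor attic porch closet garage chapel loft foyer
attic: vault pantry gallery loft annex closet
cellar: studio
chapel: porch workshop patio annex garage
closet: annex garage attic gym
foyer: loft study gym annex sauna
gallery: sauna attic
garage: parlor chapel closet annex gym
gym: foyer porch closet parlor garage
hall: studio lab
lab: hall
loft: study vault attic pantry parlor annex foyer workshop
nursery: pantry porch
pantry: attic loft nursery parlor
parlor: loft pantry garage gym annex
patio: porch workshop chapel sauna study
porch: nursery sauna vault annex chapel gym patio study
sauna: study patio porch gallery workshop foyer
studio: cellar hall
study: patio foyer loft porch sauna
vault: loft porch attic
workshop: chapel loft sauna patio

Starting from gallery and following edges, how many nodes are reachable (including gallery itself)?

BFS from gallery visits: gallery, attic, sauna, annex, closet, loft, pantry, vault, foyer, patio, porch, study, workshop, chapel, garage, parlor, gym, nursery
Reachable nodes: 18 of 22 total.

18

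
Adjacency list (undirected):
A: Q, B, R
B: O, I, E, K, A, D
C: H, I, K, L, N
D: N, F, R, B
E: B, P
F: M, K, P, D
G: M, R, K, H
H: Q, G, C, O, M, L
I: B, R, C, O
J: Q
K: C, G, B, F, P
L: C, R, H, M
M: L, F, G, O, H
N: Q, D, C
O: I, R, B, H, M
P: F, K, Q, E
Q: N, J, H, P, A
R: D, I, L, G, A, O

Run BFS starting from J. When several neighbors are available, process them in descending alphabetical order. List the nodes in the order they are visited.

Visit J; enqueue Q → queue [Q]
Visit Q; enqueue P, N, H, A → queue [P, N, H, A]
Visit P; enqueue K, F, E → queue [N, H, A, K, F, E]
Visit N; enqueue D, C → queue [H, A, K, F, E, D, C]
Visit H; enqueue O, M, L, G → queue [A, K, F, E, D, C, O, M, L, G]
Visit A; enqueue R, B → queue [K, F, E, D, C, O, M, L, G, R, B]
Visit K → queue [F, E, D, C, O, M, L, G, R, B]
Visit F → queue [E, D, C, O, M, L, G, R, B]
Visit E → queue [D, C, O, M, L, G, R, B]
Visit D → queue [C, O, M, L, G, R, B]
Visit C; enqueue I → queue [O, M, L, G, R, B, I]
Visit O → queue [M, L, G, R, B, I]
Visit M → queue [L, G, R, B, I]
Visit L → queue [G, R, B, I]
Visit G → queue [R, B, I]
Visit R → queue [B, I]
Visit B → queue [I]
Visit I → queue []

J → Q → P → N → H → A → K → F → E → D → C → O → M → L → G → R → B → I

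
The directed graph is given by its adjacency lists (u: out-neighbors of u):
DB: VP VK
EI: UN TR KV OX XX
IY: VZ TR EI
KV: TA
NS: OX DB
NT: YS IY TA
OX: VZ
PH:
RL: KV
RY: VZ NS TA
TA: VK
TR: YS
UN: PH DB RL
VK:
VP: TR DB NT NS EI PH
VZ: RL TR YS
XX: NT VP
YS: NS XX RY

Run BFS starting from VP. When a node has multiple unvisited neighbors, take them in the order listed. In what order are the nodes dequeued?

VP, TR, DB, NT, NS, EI, PH, YS, VK, IY, TA, OX, UN, KV, XX, RY, VZ, RL

Visit VP; enqueue TR, DB, NT, NS, EI, PH → queue [TR, DB, NT, NS, EI, PH]
Visit TR; enqueue YS → queue [DB, NT, NS, EI, PH, YS]
Visit DB; enqueue VK → queue [NT, NS, EI, PH, YS, VK]
Visit NT; enqueue IY, TA → queue [NS, EI, PH, YS, VK, IY, TA]
Visit NS; enqueue OX → queue [EI, PH, YS, VK, IY, TA, OX]
Visit EI; enqueue UN, KV, XX → queue [PH, YS, VK, IY, TA, OX, UN, KV, XX]
Visit PH → queue [YS, VK, IY, TA, OX, UN, KV, XX]
Visit YS; enqueue RY → queue [VK, IY, TA, OX, UN, KV, XX, RY]
Visit VK → queue [IY, TA, OX, UN, KV, XX, RY]
Visit IY; enqueue VZ → queue [TA, OX, UN, KV, XX, RY, VZ]
Visit TA → queue [OX, UN, KV, XX, RY, VZ]
Visit OX → queue [UN, KV, XX, RY, VZ]
Visit UN; enqueue RL → queue [KV, XX, RY, VZ, RL]
Visit KV → queue [XX, RY, VZ, RL]
Visit XX → queue [RY, VZ, RL]
Visit RY → queue [VZ, RL]
Visit VZ → queue [RL]
Visit RL → queue []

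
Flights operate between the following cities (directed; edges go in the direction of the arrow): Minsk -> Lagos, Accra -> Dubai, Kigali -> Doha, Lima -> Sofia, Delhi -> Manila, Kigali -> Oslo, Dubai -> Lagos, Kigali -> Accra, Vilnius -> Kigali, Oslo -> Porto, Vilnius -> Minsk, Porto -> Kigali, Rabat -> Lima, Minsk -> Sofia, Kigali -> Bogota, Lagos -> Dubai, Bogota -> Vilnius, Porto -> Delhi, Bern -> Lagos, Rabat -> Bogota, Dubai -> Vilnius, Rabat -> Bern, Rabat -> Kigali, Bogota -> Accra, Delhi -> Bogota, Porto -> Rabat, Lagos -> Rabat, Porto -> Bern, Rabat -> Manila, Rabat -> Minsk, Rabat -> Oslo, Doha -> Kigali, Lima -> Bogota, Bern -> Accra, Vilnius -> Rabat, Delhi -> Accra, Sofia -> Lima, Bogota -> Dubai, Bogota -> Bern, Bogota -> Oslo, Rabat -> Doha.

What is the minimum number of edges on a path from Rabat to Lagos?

Level 0: Rabat
Level 1: Bern, Bogota, Doha, Kigali, Lima, Manila, Minsk, Oslo
Level 2: Accra, Dubai, Lagos, Porto, Sofia, Vilnius
Level 3: Delhi
Lagos first appears at level 2.

2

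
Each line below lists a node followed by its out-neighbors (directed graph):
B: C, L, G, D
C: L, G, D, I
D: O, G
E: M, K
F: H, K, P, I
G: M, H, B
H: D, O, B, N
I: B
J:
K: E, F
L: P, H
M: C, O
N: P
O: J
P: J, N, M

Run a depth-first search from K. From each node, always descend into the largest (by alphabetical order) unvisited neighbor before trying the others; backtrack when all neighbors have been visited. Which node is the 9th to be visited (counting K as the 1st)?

L

Visit K
K → F
F → P
P → N
P → M
M → O
O → J
M → C
C → L
L → H
H → D
D → G
G → B
C → I
K → E

Visit order: K, F, P, N, M, O, J, C, L, H, D, G, B, I, E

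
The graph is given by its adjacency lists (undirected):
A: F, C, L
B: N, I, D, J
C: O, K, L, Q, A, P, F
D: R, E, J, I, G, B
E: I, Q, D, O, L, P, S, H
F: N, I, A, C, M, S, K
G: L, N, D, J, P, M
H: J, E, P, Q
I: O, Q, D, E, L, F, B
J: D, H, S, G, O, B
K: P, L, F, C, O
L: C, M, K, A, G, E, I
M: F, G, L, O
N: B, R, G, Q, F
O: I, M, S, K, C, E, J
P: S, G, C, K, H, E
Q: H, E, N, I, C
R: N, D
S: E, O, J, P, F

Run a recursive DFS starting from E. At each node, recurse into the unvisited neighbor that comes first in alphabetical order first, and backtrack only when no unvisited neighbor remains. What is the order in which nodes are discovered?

Visit E
E → D
D → B
B → I
I → F
F → A
A → C
C → K
K → L
L → G
G → J
J → H
H → P
P → S
S → O
O → M
H → Q
Q → N
N → R

E → D → B → I → F → A → C → K → L → G → J → H → P → S → O → M → Q → N → R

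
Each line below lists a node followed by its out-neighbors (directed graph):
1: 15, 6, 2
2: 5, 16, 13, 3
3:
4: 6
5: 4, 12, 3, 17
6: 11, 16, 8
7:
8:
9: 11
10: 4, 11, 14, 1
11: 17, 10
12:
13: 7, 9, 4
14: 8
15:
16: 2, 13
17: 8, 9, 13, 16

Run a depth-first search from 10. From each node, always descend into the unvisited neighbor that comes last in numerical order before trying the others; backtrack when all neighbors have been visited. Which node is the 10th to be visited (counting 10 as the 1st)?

Visit 10
10 → 14
14 → 8
10 → 11
11 → 17
17 → 16
16 → 13
13 → 9
13 → 7
13 → 4
4 → 6
16 → 2
2 → 5
5 → 12
5 → 3
10 → 1
1 → 15

Visit order: 10, 14, 8, 11, 17, 16, 13, 9, 7, 4, 6, 2, 5, 12, 3, 1, 15

4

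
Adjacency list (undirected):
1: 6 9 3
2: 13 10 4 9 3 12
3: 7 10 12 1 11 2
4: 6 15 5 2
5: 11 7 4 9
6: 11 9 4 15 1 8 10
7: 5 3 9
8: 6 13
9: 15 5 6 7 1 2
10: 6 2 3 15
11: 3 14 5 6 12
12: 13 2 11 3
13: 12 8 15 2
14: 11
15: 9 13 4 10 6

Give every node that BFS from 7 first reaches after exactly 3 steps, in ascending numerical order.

8, 13, 14

Level 0: 7
Level 1: 3, 5, 9
Level 2: 1, 2, 4, 6, 10, 11, 12, 15
Level 3: 8, 13, 14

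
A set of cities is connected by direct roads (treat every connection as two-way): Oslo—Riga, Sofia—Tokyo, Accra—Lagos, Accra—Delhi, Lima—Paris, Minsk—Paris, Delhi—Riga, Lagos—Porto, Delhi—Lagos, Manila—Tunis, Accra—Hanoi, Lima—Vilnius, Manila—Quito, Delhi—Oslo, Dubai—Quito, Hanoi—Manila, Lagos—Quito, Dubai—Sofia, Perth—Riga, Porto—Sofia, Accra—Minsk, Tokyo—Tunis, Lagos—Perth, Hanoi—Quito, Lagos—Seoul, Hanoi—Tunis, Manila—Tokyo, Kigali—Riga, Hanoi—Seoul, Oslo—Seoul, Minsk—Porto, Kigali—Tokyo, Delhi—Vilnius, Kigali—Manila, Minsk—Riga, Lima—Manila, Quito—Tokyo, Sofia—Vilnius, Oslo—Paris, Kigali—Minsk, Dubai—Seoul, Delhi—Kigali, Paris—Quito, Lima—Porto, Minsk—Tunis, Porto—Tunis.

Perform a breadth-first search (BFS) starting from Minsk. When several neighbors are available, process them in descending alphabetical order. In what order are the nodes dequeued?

Visit Minsk; enqueue Tunis, Riga, Porto, Paris, Kigali, Accra → queue [Tunis, Riga, Porto, Paris, Kigali, Accra]
Visit Tunis; enqueue Tokyo, Manila, Hanoi → queue [Riga, Porto, Paris, Kigali, Accra, Tokyo, Manila, Hanoi]
Visit Riga; enqueue Perth, Oslo, Delhi → queue [Porto, Paris, Kigali, Accra, Tokyo, Manila, Hanoi, Perth, Oslo, Delhi]
Visit Porto; enqueue Sofia, Lima, Lagos → queue [Paris, Kigali, Accra, Tokyo, Manila, Hanoi, Perth, Oslo, Delhi, Sofia, Lima, Lagos]
Visit Paris; enqueue Quito → queue [Kigali, Accra, Tokyo, Manila, Hanoi, Perth, Oslo, Delhi, Sofia, Lima, Lagos, Quito]
Visit Kigali → queue [Accra, Tokyo, Manila, Hanoi, Perth, Oslo, Delhi, Sofia, Lima, Lagos, Quito]
Visit Accra → queue [Tokyo, Manila, Hanoi, Perth, Oslo, Delhi, Sofia, Lima, Lagos, Quito]
Visit Tokyo → queue [Manila, Hanoi, Perth, Oslo, Delhi, Sofia, Lima, Lagos, Quito]
Visit Manila → queue [Hanoi, Perth, Oslo, Delhi, Sofia, Lima, Lagos, Quito]
Visit Hanoi; enqueue Seoul → queue [Perth, Oslo, Delhi, Sofia, Lima, Lagos, Quito, Seoul]
Visit Perth → queue [Oslo, Delhi, Sofia, Lima, Lagos, Quito, Seoul]
Visit Oslo → queue [Delhi, Sofia, Lima, Lagos, Quito, Seoul]
Visit Delhi; enqueue Vilnius → queue [Sofia, Lima, Lagos, Quito, Seoul, Vilnius]
Visit Sofia; enqueue Dubai → queue [Lima, Lagos, Quito, Seoul, Vilnius, Dubai]
Visit Lima → queue [Lagos, Quito, Seoul, Vilnius, Dubai]
Visit Lagos → queue [Quito, Seoul, Vilnius, Dubai]
Visit Quito → queue [Seoul, Vilnius, Dubai]
Visit Seoul → queue [Vilnius, Dubai]
Visit Vilnius → queue [Dubai]
Visit Dubai → queue []

Minsk Tunis Riga Porto Paris Kigali Accra Tokyo Manila Hanoi Perth Oslo Delhi Sofia Lima Lagos Quito Seoul Vilnius Dubai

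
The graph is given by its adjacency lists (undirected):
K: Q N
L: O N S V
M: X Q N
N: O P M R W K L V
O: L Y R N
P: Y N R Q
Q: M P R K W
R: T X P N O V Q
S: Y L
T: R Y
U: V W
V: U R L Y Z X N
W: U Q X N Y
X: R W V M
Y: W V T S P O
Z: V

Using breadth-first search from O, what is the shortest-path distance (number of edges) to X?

2

Level 0: O
Level 1: L, N, R, Y
Level 2: K, M, P, Q, S, T, V, W, X
Level 3: U, Z
X first appears at level 2.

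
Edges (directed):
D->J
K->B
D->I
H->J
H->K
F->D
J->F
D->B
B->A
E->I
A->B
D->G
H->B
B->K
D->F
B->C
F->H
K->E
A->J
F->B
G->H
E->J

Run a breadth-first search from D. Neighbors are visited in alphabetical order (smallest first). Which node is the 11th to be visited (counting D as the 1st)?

Visit D; enqueue B, F, G, I, J → queue [B, F, G, I, J]
Visit B; enqueue A, C, K → queue [F, G, I, J, A, C, K]
Visit F; enqueue H → queue [G, I, J, A, C, K, H]
Visit G → queue [I, J, A, C, K, H]
Visit I → queue [J, A, C, K, H]
Visit J → queue [A, C, K, H]
Visit A → queue [C, K, H]
Visit C → queue [K, H]
Visit K; enqueue E → queue [H, E]
Visit H → queue [E]
Visit E → queue []

Visit order: D, B, F, G, I, J, A, C, K, H, E

E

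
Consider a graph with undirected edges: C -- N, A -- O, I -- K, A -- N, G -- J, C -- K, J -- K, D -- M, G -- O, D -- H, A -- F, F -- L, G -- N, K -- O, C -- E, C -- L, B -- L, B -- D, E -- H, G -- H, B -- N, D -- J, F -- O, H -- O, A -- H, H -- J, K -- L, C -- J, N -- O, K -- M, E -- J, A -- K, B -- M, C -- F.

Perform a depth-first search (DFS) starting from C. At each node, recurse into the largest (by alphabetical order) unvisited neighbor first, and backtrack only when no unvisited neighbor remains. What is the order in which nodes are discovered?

C → N → O → K → M → D → J → H → G → E → A → F → L → B → I

Visit C
C → N
N → O
O → K
K → M
M → D
D → J
J → H
H → G
H → E
H → A
A → F
F → L
L → B
K → I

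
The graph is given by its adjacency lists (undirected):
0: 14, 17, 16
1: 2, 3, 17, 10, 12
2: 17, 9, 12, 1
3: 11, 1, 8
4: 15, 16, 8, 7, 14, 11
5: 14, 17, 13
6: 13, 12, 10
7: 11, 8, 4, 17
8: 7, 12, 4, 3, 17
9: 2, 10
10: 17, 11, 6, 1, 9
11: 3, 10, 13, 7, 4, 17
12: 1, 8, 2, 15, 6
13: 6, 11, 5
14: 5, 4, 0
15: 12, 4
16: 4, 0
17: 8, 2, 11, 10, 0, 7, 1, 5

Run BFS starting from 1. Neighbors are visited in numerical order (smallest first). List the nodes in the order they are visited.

1, 2, 3, 10, 12, 17, 9, 8, 11, 6, 15, 0, 5, 7, 4, 13, 14, 16

Visit 1; enqueue 2, 3, 10, 12, 17 → queue [2, 3, 10, 12, 17]
Visit 2; enqueue 9 → queue [3, 10, 12, 17, 9]
Visit 3; enqueue 8, 11 → queue [10, 12, 17, 9, 8, 11]
Visit 10; enqueue 6 → queue [12, 17, 9, 8, 11, 6]
Visit 12; enqueue 15 → queue [17, 9, 8, 11, 6, 15]
Visit 17; enqueue 0, 5, 7 → queue [9, 8, 11, 6, 15, 0, 5, 7]
Visit 9 → queue [8, 11, 6, 15, 0, 5, 7]
Visit 8; enqueue 4 → queue [11, 6, 15, 0, 5, 7, 4]
Visit 11; enqueue 13 → queue [6, 15, 0, 5, 7, 4, 13]
Visit 6 → queue [15, 0, 5, 7, 4, 13]
Visit 15 → queue [0, 5, 7, 4, 13]
Visit 0; enqueue 14, 16 → queue [5, 7, 4, 13, 14, 16]
Visit 5 → queue [7, 4, 13, 14, 16]
Visit 7 → queue [4, 13, 14, 16]
Visit 4 → queue [13, 14, 16]
Visit 13 → queue [14, 16]
Visit 14 → queue [16]
Visit 16 → queue []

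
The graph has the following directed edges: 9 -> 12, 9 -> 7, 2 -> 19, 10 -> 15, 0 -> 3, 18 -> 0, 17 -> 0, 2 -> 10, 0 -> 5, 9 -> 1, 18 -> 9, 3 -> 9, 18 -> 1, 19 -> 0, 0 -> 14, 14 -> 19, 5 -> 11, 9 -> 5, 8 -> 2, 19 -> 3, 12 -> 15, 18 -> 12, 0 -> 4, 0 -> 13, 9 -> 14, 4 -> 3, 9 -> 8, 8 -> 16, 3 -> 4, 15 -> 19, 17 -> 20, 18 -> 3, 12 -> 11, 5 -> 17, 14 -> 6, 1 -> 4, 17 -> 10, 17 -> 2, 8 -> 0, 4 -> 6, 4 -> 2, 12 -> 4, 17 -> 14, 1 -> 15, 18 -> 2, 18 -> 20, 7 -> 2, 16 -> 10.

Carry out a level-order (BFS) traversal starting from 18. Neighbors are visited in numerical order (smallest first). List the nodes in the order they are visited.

18, 0, 1, 2, 3, 9, 12, 20, 4, 5, 13, 14, 15, 10, 19, 7, 8, 11, 6, 17, 16

Visit 18; enqueue 0, 1, 2, 3, 9, 12, 20 → queue [0, 1, 2, 3, 9, 12, 20]
Visit 0; enqueue 4, 5, 13, 14 → queue [1, 2, 3, 9, 12, 20, 4, 5, 13, 14]
Visit 1; enqueue 15 → queue [2, 3, 9, 12, 20, 4, 5, 13, 14, 15]
Visit 2; enqueue 10, 19 → queue [3, 9, 12, 20, 4, 5, 13, 14, 15, 10, 19]
Visit 3 → queue [9, 12, 20, 4, 5, 13, 14, 15, 10, 19]
Visit 9; enqueue 7, 8 → queue [12, 20, 4, 5, 13, 14, 15, 10, 19, 7, 8]
Visit 12; enqueue 11 → queue [20, 4, 5, 13, 14, 15, 10, 19, 7, 8, 11]
Visit 20 → queue [4, 5, 13, 14, 15, 10, 19, 7, 8, 11]
Visit 4; enqueue 6 → queue [5, 13, 14, 15, 10, 19, 7, 8, 11, 6]
Visit 5; enqueue 17 → queue [13, 14, 15, 10, 19, 7, 8, 11, 6, 17]
Visit 13 → queue [14, 15, 10, 19, 7, 8, 11, 6, 17]
Visit 14 → queue [15, 10, 19, 7, 8, 11, 6, 17]
Visit 15 → queue [10, 19, 7, 8, 11, 6, 17]
Visit 10 → queue [19, 7, 8, 11, 6, 17]
Visit 19 → queue [7, 8, 11, 6, 17]
Visit 7 → queue [8, 11, 6, 17]
Visit 8; enqueue 16 → queue [11, 6, 17, 16]
Visit 11 → queue [6, 17, 16]
Visit 6 → queue [17, 16]
Visit 17 → queue [16]
Visit 16 → queue []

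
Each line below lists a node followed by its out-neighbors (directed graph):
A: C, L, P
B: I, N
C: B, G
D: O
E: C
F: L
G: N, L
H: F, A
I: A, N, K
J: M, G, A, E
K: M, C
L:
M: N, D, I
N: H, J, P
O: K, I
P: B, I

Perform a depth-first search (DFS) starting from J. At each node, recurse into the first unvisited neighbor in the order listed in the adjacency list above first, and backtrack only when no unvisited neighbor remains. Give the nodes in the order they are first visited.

Visit J
J → M
M → N
N → H
H → F
F → L
H → A
A → C
C → B
B → I
I → K
C → G
A → P
M → D
D → O
J → E

J → M → N → H → F → L → A → C → B → I → K → G → P → D → O → E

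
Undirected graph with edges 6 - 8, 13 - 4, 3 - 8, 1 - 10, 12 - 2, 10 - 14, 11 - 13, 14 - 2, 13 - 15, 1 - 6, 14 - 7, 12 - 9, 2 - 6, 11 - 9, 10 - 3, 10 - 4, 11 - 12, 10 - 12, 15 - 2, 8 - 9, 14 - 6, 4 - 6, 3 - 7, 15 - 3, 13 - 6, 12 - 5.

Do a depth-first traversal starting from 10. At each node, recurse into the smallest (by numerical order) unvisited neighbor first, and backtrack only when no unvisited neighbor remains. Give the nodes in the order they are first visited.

10 1 6 2 12 5 9 8 3 7 14 15 13 4 11

Visit 10
10 → 1
1 → 6
6 → 2
2 → 12
12 → 5
12 → 9
9 → 8
8 → 3
3 → 7
7 → 14
3 → 15
15 → 13
13 → 4
13 → 11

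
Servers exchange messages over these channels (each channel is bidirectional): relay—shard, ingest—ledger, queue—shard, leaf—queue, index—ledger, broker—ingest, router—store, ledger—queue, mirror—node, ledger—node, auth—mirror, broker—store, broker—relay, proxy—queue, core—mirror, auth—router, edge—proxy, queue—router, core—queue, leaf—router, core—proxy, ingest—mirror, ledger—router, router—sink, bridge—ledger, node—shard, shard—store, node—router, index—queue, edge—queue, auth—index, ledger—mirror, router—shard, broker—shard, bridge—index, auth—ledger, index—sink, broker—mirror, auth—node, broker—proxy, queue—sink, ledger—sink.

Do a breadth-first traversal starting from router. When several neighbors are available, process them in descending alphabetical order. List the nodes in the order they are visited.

Visit router; enqueue store, sink, shard, queue, node, ledger, leaf, auth → queue [store, sink, shard, queue, node, ledger, leaf, auth]
Visit store; enqueue broker → queue [sink, shard, queue, node, ledger, leaf, auth, broker]
Visit sink; enqueue index → queue [shard, queue, node, ledger, leaf, auth, broker, index]
Visit shard; enqueue relay → queue [queue, node, ledger, leaf, auth, broker, index, relay]
Visit queue; enqueue proxy, edge, core → queue [node, ledger, leaf, auth, broker, index, relay, proxy, edge, core]
Visit node; enqueue mirror → queue [ledger, leaf, auth, broker, index, relay, proxy, edge, core, mirror]
Visit ledger; enqueue ingest, bridge → queue [leaf, auth, broker, index, relay, proxy, edge, core, mirror, ingest, bridge]
Visit leaf → queue [auth, broker, index, relay, proxy, edge, core, mirror, ingest, bridge]
Visit auth → queue [broker, index, relay, proxy, edge, core, mirror, ingest, bridge]
Visit broker → queue [index, relay, proxy, edge, core, mirror, ingest, bridge]
Visit index → queue [relay, proxy, edge, core, mirror, ingest, bridge]
Visit relay → queue [proxy, edge, core, mirror, ingest, bridge]
Visit proxy → queue [edge, core, mirror, ingest, bridge]
Visit edge → queue [core, mirror, ingest, bridge]
Visit core → queue [mirror, ingest, bridge]
Visit mirror → queue [ingest, bridge]
Visit ingest → queue [bridge]
Visit bridge → queue []

router → store → sink → shard → queue → node → ledger → leaf → auth → broker → index → relay → proxy → edge → core → mirror → ingest → bridge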